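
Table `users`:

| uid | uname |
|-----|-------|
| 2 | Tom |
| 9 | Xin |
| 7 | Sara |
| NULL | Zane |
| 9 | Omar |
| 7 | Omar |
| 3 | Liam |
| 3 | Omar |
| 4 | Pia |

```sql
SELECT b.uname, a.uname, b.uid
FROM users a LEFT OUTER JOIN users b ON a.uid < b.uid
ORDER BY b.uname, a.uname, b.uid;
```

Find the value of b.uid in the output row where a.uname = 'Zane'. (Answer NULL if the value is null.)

LEFT JOIN keeps every row from `users a`; unmatched rows get NULL for `users b`'s columns.
Matching on a.uid < b.uid. A NULL in a compared column never satisfies the condition.
- uid=2: 7 matching b row(s), so 7 row(s) emitted.
- uid=9: no b row matches, row kept with b columns NULL.
- uid=7: 2 matching b row(s), so 2 row(s) emitted.
- uid=NULL: no b row matches, row kept with b columns NULL.
- uid=9: no b row matches, row kept with b columns NULL.
- uid=7: 2 matching b row(s), so 2 row(s) emitted.
- uid=3: 5 matching b row(s), so 5 row(s) emitted.
- uid=3: 5 matching b row(s), so 5 row(s) emitted.
- uid=4: 4 matching b row(s), so 4 row(s) emitted.

NULL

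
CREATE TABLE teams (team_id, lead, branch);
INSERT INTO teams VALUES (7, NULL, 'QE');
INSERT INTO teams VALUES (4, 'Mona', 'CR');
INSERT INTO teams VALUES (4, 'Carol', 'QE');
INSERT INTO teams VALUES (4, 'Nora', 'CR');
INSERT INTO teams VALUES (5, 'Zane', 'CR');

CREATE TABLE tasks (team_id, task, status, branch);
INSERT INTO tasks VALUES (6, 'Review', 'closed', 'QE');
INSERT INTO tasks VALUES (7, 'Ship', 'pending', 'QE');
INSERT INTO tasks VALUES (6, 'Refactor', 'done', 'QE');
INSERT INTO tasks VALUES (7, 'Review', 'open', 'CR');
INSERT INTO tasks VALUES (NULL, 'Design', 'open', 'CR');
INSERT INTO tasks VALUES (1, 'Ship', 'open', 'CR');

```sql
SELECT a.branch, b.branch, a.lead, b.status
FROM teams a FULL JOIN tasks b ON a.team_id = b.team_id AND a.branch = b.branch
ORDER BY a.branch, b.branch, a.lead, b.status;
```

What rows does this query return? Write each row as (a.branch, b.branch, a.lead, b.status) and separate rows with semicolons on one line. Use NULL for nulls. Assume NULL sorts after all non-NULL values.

FULL OUTER JOIN keeps every row from both sides; unmatched rows get NULL for the other side's columns.
Matching on a.team_id = b.team_id AND a.branch = b.branch. A NULL in a compared column never satisfies the condition.
- team_id=7, branch=QE: 1 matching b row(s), so 1 row(s) emitted.
- team_id=4, branch=CR: no b row matches, row kept with b columns NULL.
- team_id=4, branch=QE: no b row matches, row kept with b columns NULL.
- team_id=4, branch=CR: no b row matches, row kept with b columns NULL.
- team_id=5, branch=CR: no b row matches, row kept with b columns NULL.
- plus 5 unmatched b row(s), each kept with NULL a columns.
After projecting and ordering:
a.branch | b.branch | a.lead | b.status
CR | NULL | Mona | NULL
CR | NULL | Nora | NULL
CR | NULL | Zane | NULL
QE | QE | NULL | pending
QE | NULL | Carol | NULL
NULL | CR | NULL | open
NULL | CR | NULL | open
NULL | CR | NULL | open
NULL | QE | NULL | closed
NULL | QE | NULL | done

(CR, NULL, Mona, NULL); (CR, NULL, Nora, NULL); (CR, NULL, Zane, NULL); (QE, QE, NULL, pending); (QE, NULL, Carol, NULL); (NULL, CR, NULL, open); (NULL, CR, NULL, open); (NULL, CR, NULL, open); (NULL, QE, NULL, closed); (NULL, QE, NULL, done)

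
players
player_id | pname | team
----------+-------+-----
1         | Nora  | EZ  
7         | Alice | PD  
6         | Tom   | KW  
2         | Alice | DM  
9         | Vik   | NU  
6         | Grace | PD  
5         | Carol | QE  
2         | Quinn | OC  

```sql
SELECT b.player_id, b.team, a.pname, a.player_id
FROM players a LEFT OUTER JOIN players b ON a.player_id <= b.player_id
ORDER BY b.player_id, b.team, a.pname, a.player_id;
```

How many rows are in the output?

LEFT JOIN keeps every row from `players a`; unmatched rows get NULL for `players b`'s columns.
Matching on a.player_id <= b.player_id.
- a (player_id=1) pairs with 8 row(s) of b.
- a (player_id=7) pairs with 2 row(s) of b.
- a (player_id=6) pairs with 4 row(s) of b.
- a (player_id=2) pairs with 7 row(s) of b.
- a (player_id=9) pairs with 1 row(s) of b.
- a (player_id=6) pairs with 4 row(s) of b.
- a (player_id=5) pairs with 5 row(s) of b.
- a (player_id=2) pairs with 7 row(s) of b.
Total: 38 rows.

38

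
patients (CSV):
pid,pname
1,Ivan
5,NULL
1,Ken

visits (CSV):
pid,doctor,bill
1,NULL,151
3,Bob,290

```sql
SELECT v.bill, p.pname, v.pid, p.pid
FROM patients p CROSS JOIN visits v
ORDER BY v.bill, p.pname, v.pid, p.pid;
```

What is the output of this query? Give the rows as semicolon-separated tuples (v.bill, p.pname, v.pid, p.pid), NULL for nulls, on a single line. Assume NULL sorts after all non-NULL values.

(151, Ivan, 1, 1); (151, Ken, 1, 1); (151, NULL, 1, 5); (290, Ivan, 3, 1); (290, Ken, 3, 1); (290, NULL, 3, 5)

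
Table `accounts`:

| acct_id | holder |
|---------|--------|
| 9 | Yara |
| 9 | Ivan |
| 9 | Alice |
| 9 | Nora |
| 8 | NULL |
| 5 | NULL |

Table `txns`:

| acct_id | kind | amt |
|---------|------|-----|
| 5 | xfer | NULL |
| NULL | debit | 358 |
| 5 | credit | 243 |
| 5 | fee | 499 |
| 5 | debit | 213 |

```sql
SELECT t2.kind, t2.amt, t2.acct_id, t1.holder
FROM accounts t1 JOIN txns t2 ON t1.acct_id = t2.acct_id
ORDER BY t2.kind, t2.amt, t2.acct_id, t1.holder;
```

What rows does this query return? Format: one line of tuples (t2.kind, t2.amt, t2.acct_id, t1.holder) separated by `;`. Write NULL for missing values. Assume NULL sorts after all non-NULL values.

INNER JOIN keeps only pairs where the ON condition holds.
Matching on t1.acct_id = t2.acct_id. A NULL in a compared column never satisfies the condition.
- t1[0] acct_id=9 → no match; dropped.
- t1[1] acct_id=9 → no match; dropped.
- t1[2] acct_id=9 → no match; dropped.
- t1[3] acct_id=9 → no match; dropped.
- t1[4] acct_id=8 → no match; dropped.
- t1[5] acct_id=5 → 4 match(es) in t2 → 4 row(s).
After projecting and ordering:
t2.kind | t2.amt | t2.acct_id | t1.holder
credit | 243 | 5 | NULL
debit | 213 | 5 | NULL
fee | 499 | 5 | NULL
xfer | NULL | 5 | NULL

(credit, 243, 5, NULL); (debit, 213, 5, NULL); (fee, 499, 5, NULL); (xfer, NULL, 5, NULL)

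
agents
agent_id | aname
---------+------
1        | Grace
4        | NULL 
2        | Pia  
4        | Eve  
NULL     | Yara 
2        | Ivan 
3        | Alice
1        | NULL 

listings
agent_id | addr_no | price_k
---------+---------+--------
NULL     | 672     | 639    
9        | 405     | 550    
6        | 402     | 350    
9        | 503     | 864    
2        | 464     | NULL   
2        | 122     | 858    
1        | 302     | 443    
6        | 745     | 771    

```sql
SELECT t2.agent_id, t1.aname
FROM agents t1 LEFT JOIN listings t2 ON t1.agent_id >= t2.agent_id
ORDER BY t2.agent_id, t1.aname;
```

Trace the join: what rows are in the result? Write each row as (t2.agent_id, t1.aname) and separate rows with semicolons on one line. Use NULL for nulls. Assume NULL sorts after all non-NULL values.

(1, Alice); (1, Eve); (1, Grace); (1, Ivan); (1, Pia); (1, NULL); (1, NULL); (2, Alice); (2, Alice); (2, Eve); (2, Eve); (2, Ivan); (2, Ivan); (2, Pia); (2, Pia); (2, NULL); (2, NULL); (NULL, Yara)

LEFT JOIN keeps every row from `agents`; unmatched rows get NULL for `listings`'s columns.
Matching on t1.agent_id >= t2.agent_id. A NULL in a compared column never satisfies the condition.
- agent_id=1: 1 matching t2 row(s), so 1 row(s) emitted.
- agent_id=4: 3 matching t2 row(s), so 3 row(s) emitted.
- agent_id=2: 3 matching t2 row(s), so 3 row(s) emitted.
- agent_id=4: 3 matching t2 row(s), so 3 row(s) emitted.
- agent_id=NULL: no t2 row matches, row kept with t2 columns NULL.
- agent_id=2: 3 matching t2 row(s), so 3 row(s) emitted.
- agent_id=3: 3 matching t2 row(s), so 3 row(s) emitted.
- agent_id=1: 1 matching t2 row(s), so 1 row(s) emitted.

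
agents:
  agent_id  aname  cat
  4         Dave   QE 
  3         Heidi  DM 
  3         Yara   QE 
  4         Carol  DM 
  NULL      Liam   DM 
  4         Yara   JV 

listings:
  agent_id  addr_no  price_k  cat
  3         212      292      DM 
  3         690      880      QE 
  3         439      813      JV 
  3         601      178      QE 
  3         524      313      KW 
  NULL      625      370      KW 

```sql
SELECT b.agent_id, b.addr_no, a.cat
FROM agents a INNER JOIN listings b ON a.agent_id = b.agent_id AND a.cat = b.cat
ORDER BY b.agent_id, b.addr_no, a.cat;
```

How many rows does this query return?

3

INNER JOIN keeps only pairs where the ON condition holds.
Matching on a.agent_id = b.agent_id AND a.cat = b.cat. A NULL in a compared column never satisfies the condition.
- agent_id=4, cat=QE: no matching b row, dropped.
- agent_id=3, cat=DM: 1 matching b row(s), so 1 row(s) emitted.
- agent_id=3, cat=QE: 2 matching b row(s), so 2 row(s) emitted.
- agent_id=4, cat=DM: no matching b row, dropped.
- agent_id=NULL, cat=DM: no matching b row, dropped.
- agent_id=4, cat=JV: no matching b row, dropped.
Total: 3 rows.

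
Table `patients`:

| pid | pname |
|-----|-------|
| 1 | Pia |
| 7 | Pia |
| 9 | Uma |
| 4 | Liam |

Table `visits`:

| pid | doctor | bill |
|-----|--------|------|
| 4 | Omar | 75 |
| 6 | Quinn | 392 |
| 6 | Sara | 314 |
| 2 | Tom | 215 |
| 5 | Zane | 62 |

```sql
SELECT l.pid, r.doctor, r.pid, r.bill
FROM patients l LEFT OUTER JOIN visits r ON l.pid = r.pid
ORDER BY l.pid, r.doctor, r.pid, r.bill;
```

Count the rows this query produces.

4

LEFT JOIN keeps every row from `patients`; unmatched rows get NULL for `visits`'s columns.
Matching on l.pid = r.pid.
- pid=1: no r row matches, row kept with r columns NULL.
- pid=7: no r row matches, row kept with r columns NULL.
- pid=9: no r row matches, row kept with r columns NULL.
- pid=4: 1 matching r row(s), so 1 row(s) emitted.
Total: 1 matched + 3 padded = 4 rows.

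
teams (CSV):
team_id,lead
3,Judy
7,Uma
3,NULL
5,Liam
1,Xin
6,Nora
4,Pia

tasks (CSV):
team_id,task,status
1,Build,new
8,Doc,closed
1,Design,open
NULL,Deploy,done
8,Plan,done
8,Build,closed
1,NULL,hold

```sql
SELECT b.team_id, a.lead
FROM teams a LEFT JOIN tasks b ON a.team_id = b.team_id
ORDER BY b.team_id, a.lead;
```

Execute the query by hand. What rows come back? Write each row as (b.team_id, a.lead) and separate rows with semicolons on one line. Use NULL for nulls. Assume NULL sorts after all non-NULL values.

LEFT JOIN keeps every row from `teams`; unmatched rows get NULL for `tasks`'s columns.
Matching on a.team_id = b.team_id. A NULL in a compared column never satisfies the condition.
- team_id=3: no b row matches, row kept with b columns NULL.
- team_id=7: no b row matches, row kept with b columns NULL.
- team_id=3: no b row matches, row kept with b columns NULL.
- team_id=5: no b row matches, row kept with b columns NULL.
- team_id=1: 3 matching b row(s), so 3 row(s) emitted.
- team_id=6: no b row matches, row kept with b columns NULL.
- team_id=4: no b row matches, row kept with b columns NULL.
After projecting and ordering:
b.team_id | a.lead
1 | Xin
1 | Xin
1 | Xin
NULL | Judy
NULL | Liam
NULL | Nora
NULL | Pia
NULL | Uma
NULL | NULL

(1, Xin); (1, Xin); (1, Xin); (NULL, Judy); (NULL, Liam); (NULL, Nora); (NULL, Pia); (NULL, Uma); (NULL, NULL)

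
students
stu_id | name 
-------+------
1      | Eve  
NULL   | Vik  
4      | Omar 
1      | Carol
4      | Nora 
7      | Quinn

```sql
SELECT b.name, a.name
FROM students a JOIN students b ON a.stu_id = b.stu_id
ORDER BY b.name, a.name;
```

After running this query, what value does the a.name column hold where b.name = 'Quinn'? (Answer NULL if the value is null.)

INNER JOIN keeps only pairs where the ON condition holds.
Matching on a.stu_id = b.stu_id. A NULL in a compared column never satisfies the condition.
- a (stu_id=1) pairs with 2 row(s) of b.
- a (stu_id=NULL) has no partner → excluded.
- a (stu_id=4) pairs with 2 row(s) of b.
- a (stu_id=1) pairs with 2 row(s) of b.
- a (stu_id=4) pairs with 2 row(s) of b.
- a (stu_id=7) pairs with 1 row(s) of b.

Quinn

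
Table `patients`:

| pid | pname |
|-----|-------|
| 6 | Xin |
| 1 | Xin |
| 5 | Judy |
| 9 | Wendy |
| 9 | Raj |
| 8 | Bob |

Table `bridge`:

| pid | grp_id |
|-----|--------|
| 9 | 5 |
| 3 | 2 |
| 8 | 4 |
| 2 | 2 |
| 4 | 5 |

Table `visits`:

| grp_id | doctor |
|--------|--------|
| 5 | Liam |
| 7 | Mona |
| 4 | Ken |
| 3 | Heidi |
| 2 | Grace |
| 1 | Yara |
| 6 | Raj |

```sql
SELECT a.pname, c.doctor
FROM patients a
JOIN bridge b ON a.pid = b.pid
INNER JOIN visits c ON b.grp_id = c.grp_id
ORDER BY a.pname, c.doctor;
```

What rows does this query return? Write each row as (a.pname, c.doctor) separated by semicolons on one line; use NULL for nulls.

(Bob, Ken); (Raj, Liam); (Wendy, Liam)

Step 1 — a INNER JOIN b on pid → 3 row(s).
Then INNER JOIN `visits c` on grp_id: keep only rows whose b.grp_id appears in c.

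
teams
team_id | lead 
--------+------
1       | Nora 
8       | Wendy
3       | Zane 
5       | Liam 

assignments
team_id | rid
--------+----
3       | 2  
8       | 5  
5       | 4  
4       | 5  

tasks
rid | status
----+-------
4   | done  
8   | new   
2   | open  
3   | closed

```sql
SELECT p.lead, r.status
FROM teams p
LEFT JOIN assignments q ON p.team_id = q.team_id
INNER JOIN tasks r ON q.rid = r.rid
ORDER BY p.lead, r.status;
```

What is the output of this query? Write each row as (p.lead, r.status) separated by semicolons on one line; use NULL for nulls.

Evaluate left to right. First `teams p LEFT JOIN assignments q` on team_id: 4 row(s).
Then INNER JOIN `tasks r` on rid: keep only rows whose q.rid appears in r.

(Liam, done); (Zane, open)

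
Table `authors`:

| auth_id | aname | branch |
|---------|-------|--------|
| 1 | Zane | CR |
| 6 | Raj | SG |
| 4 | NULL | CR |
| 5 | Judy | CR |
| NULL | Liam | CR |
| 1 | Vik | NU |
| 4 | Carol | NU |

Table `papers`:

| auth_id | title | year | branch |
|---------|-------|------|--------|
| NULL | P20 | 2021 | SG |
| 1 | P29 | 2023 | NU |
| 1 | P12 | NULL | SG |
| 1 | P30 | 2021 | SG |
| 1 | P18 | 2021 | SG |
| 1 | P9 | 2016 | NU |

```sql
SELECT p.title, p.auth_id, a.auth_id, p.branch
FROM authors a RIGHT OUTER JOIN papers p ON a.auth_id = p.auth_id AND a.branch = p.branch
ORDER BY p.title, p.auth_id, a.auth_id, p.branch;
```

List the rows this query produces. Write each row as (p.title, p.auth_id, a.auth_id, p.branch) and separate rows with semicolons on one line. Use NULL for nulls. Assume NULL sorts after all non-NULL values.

RIGHT JOIN keeps every row from `papers`; unmatched rows get NULL for `authors`'s columns.
Matching on a.auth_id = p.auth_id AND a.branch = p.branch. A NULL in a compared column never satisfies the condition.
- a row (auth_id=1, branch=CR): no match.
- a row (auth_id=6, branch=SG): no match.
- a row (auth_id=4, branch=CR): no match.
- a row (auth_id=5, branch=CR): no match.
- a row (auth_id=NULL, branch=CR): no match.
- a row (auth_id=1, branch=NU): matches 2 p row(s) → 2 output row(s).
- a row (auth_id=4, branch=NU): no match.
- plus 4 unmatched p row(s), each kept with NULL a columns.
After projecting and ordering:
p.title | p.auth_id | a.auth_id | p.branch
P12 | 1 | NULL | SG
P18 | 1 | NULL | SG
P20 | NULL | NULL | SG
P29 | 1 | 1 | NU
P30 | 1 | NULL | SG
P9 | 1 | 1 | NU

(P12, 1, NULL, SG); (P18, 1, NULL, SG); (P20, NULL, NULL, SG); (P29, 1, 1, NU); (P30, 1, NULL, SG); (P9, 1, 1, NU)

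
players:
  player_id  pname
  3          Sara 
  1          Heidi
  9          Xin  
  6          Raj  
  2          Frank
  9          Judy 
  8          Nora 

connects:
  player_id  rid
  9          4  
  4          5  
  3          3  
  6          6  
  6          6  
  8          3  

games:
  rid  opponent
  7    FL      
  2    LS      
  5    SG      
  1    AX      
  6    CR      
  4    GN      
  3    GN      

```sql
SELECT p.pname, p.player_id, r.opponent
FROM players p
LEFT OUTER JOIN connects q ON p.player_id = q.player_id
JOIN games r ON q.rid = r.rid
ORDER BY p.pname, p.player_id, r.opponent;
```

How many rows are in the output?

6

Joins associate left-to-right: players LEFT JOIN connects on player_id gives 8 intermediate row(s).
Then INNER JOIN `games r` on rid: keep only rows whose q.rid appears in r.
Result: 6 row(s).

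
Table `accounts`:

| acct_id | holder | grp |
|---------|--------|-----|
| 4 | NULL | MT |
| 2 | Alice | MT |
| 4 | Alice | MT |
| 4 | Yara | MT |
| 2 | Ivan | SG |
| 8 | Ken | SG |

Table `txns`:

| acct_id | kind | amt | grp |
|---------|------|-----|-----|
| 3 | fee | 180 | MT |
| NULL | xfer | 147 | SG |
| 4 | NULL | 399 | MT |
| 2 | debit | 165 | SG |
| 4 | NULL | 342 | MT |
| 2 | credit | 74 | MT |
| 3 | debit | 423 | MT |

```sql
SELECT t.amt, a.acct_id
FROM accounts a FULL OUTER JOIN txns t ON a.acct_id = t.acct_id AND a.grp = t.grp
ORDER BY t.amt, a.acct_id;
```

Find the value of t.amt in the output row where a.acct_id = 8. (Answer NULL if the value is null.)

FULL OUTER JOIN keeps every row from both sides; unmatched rows get NULL for the other side's columns.
Matching on a.acct_id = t.acct_id AND a.grp = t.grp. A NULL in a compared column never satisfies the condition.
Matched pairs: 8; unmatched a rows kept: 1; unmatched t rows kept: 3.

NULL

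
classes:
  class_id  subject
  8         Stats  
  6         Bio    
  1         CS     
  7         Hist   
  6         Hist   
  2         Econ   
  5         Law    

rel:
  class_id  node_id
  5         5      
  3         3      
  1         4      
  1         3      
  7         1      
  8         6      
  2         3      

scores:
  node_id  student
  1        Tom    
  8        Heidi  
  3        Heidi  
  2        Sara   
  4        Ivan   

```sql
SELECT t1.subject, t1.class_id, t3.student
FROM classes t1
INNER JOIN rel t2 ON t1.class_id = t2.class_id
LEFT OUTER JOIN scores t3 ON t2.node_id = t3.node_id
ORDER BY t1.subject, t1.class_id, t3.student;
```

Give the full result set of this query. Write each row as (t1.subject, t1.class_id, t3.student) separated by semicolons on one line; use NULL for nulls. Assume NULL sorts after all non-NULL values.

Joins associate left-to-right: classes INNER JOIN rel on class_id gives 6 intermediate row(s).
Then LEFT JOIN `scores t3` on node_id: each of those 6 rows is kept; rows whose t2.node_id has no match in t3 get NULL for t3's columns.

(CS, 1, Heidi); (CS, 1, Ivan); (Econ, 2, Heidi); (Hist, 7, Tom); (Law, 5, NULL); (Stats, 8, NULL)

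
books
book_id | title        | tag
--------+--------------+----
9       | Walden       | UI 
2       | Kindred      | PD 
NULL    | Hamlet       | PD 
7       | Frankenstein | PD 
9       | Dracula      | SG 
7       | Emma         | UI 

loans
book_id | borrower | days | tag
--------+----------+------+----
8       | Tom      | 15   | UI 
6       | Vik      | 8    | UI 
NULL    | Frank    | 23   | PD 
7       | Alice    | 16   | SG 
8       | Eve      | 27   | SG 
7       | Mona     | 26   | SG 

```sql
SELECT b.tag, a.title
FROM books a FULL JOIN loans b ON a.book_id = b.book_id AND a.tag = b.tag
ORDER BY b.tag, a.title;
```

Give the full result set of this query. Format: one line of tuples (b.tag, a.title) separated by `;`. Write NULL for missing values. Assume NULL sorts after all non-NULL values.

(PD, NULL); (SG, NULL); (SG, NULL); (SG, NULL); (UI, NULL); (UI, NULL); (NULL, Dracula); (NULL, Emma); (NULL, Frankenstein); (NULL, Hamlet); (NULL, Kindred); (NULL, Walden)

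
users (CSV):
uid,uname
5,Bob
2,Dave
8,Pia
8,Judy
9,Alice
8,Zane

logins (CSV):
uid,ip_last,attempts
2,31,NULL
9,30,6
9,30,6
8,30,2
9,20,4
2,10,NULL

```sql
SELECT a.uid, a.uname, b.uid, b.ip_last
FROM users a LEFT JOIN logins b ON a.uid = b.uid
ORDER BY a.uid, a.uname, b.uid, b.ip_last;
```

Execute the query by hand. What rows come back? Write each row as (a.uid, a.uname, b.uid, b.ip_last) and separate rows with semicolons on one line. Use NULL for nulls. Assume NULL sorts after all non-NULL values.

(2, Dave, 2, 10); (2, Dave, 2, 31); (5, Bob, NULL, NULL); (8, Judy, 8, 30); (8, Pia, 8, 30); (8, Zane, 8, 30); (9, Alice, 9, 20); (9, Alice, 9, 30); (9, Alice, 9, 30)

LEFT JOIN keeps every row from `users`; unmatched rows get NULL for `logins`'s columns.
Matching on a.uid = b.uid.
- a row (uid=5): no match → kept, b columns NULL.
- a row (uid=2): matches 2 b row(s) → 2 output row(s).
- a row (uid=8): matches 1 b row(s) → 1 output row(s).
- a row (uid=8): matches 1 b row(s) → 1 output row(s).
- a row (uid=9): matches 3 b row(s) → 3 output row(s).
- a row (uid=8): matches 1 b row(s) → 1 output row(s).
After projecting and ordering:
a.uid | a.uname | b.uid | b.ip_last
2 | Dave | 2 | 10
2 | Dave | 2 | 31
5 | Bob | NULL | NULL
8 | Judy | 8 | 30
8 | Pia | 8 | 30
8 | Zane | 8 | 30
9 | Alice | 9 | 20
9 | Alice | 9 | 30
9 | Alice | 9 | 30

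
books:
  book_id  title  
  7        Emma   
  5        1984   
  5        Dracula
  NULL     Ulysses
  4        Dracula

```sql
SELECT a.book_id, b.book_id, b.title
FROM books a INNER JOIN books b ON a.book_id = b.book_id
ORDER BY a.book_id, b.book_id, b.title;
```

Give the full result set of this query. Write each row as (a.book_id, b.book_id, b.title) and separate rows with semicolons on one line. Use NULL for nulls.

INNER JOIN keeps only pairs where the ON condition holds.
Matching on a.book_id = b.book_id. A NULL in a compared column never satisfies the condition.
- book_id=7: 1 matching b row(s), so 1 row(s) emitted.
- book_id=5: 2 matching b row(s), so 2 row(s) emitted.
- book_id=5: 2 matching b row(s), so 2 row(s) emitted.
- book_id=NULL: no matching b row, dropped.
- book_id=4: 1 matching b row(s), so 1 row(s) emitted.
After projecting and ordering:
a.book_id | b.book_id | b.title
4 | 4 | Dracula
5 | 5 | 1984
5 | 5 | 1984
5 | 5 | Dracula
5 | 5 | Dracula
7 | 7 | Emma

(4, 4, Dracula); (5, 5, 1984); (5, 5, 1984); (5, 5, Dracula); (5, 5, Dracula); (7, 7, Emma)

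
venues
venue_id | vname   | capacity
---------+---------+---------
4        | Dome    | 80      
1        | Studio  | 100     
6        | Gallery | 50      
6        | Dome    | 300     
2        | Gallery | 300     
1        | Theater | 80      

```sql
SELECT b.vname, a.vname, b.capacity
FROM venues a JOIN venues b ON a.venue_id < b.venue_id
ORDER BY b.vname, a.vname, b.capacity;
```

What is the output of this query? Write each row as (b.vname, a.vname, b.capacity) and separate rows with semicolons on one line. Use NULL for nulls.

(Dome, Dome, 300); (Dome, Gallery, 80); (Dome, Gallery, 300); (Dome, Studio, 80); (Dome, Studio, 300); (Dome, Theater, 80); (Dome, Theater, 300); (Gallery, Dome, 50); (Gallery, Gallery, 50); (Gallery, Studio, 50); (Gallery, Studio, 300); (Gallery, Theater, 50); (Gallery, Theater, 300)

INNER JOIN keeps only pairs where the ON condition holds.
Matching on a.venue_id < b.venue_id.
- a (venue_id=4) pairs with 2 row(s) of b.
- a (venue_id=1) pairs with 4 row(s) of b.
- a (venue_id=6) has no partner → excluded.
- a (venue_id=6) has no partner → excluded.
- a (venue_id=2) pairs with 3 row(s) of b.
- a (venue_id=1) pairs with 4 row(s) of b.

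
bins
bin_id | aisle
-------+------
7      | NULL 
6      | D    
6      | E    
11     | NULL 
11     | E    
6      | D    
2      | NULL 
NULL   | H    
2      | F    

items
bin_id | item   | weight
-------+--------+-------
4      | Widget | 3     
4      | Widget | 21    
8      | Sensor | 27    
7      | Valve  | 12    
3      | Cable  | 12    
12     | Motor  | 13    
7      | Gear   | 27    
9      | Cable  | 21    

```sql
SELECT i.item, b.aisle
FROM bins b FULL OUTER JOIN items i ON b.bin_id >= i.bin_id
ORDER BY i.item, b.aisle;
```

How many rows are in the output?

FULL OUTER JOIN keeps every row from both sides; unmatched rows get NULL for the other side's columns.
Matching on b.bin_id >= i.bin_id. A NULL in a compared column never satisfies the condition.
- bin_id=7: 5 matching i row(s), so 5 row(s) emitted.
- bin_id=6: 3 matching i row(s), so 3 row(s) emitted.
- bin_id=6: 3 matching i row(s), so 3 row(s) emitted.
- bin_id=11: 7 matching i row(s), so 7 row(s) emitted.
- bin_id=11: 7 matching i row(s), so 7 row(s) emitted.
- bin_id=6: 3 matching i row(s), so 3 row(s) emitted.
- bin_id=2: no i row matches, row kept with i columns NULL.
- bin_id=NULL: no i row matches, row kept with i columns NULL.
- bin_id=2: no i row matches, row kept with i columns NULL.
- 1 i row(s) had no b match → kept, b columns NULL.
Total: 28 matched + 4 padded = 32 rows.

32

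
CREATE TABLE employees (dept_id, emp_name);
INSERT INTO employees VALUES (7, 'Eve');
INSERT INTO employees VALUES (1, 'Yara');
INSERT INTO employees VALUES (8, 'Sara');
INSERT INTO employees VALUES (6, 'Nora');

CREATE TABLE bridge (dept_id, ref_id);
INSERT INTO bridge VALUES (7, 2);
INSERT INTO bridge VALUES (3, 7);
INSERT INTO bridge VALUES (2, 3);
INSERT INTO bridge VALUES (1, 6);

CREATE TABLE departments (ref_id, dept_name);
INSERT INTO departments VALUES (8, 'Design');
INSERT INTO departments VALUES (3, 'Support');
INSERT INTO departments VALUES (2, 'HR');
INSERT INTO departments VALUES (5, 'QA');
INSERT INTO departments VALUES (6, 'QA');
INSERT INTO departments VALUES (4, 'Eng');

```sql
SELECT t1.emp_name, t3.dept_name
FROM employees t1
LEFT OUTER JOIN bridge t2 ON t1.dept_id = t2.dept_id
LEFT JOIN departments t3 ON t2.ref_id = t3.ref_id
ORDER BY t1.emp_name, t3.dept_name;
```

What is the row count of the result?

4

Joins associate left-to-right: employees LEFT JOIN bridge on dept_id gives 4 intermediate row(s).
Then LEFT JOIN `departments t3` on ref_id: each of those 4 rows is kept; rows whose t2.ref_id has no match in t3 get NULL for t3's columns.
Result: 4 row(s).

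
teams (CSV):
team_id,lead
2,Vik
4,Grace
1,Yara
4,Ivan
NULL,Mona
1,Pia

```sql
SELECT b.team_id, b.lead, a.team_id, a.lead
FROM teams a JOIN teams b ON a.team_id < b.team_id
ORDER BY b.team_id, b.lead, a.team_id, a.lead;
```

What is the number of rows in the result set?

INNER JOIN keeps only pairs where the ON condition holds.
Matching on a.team_id < b.team_id. A NULL in a compared column never satisfies the condition.
- a[0] team_id=2 → 2 match(es) in b → 2 row(s).
- a[1] team_id=4 → no match; dropped.
- a[2] team_id=1 → 3 match(es) in b → 3 row(s).
- a[3] team_id=4 → no match; dropped.
- a[4] team_id=NULL → no match; dropped.
- a[5] team_id=1 → 3 match(es) in b → 3 row(s).
Total: 8 rows.

8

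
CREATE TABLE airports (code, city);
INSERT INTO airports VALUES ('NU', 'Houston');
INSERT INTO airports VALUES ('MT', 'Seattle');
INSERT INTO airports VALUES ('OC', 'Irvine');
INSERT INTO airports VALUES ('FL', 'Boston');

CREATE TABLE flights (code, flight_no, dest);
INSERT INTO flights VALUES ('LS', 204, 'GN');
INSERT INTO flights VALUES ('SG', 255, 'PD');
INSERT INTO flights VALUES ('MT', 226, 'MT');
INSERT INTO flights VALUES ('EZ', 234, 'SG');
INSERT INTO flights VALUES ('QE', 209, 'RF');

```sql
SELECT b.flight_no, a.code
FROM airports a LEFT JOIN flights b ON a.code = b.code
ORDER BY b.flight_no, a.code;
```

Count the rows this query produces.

LEFT JOIN keeps every row from `airports`; unmatched rows get NULL for `flights`'s columns.
Matching on a.code = b.code.
- a row (code=NU): no match → kept, b columns NULL.
- a row (code=MT): matches 1 b row(s) → 1 output row(s).
- a row (code=OC): no match → kept, b columns NULL.
- a row (code=FL): no match → kept, b columns NULL.
Total: 1 matched + 3 padded = 4 rows.

4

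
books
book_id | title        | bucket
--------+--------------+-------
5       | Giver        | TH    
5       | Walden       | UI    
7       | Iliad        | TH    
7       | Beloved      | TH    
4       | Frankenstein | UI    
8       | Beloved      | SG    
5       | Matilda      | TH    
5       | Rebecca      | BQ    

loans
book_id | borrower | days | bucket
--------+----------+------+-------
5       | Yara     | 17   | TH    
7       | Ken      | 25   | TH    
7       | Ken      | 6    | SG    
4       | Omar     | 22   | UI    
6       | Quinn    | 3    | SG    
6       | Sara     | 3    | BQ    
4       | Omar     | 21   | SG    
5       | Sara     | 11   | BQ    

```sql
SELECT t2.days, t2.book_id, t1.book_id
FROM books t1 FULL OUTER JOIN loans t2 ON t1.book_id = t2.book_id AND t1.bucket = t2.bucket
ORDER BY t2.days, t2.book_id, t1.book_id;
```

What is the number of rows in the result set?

FULL OUTER JOIN keeps every row from both sides; unmatched rows get NULL for the other side's columns.
Matching on t1.book_id = t2.book_id AND t1.bucket = t2.bucket.
Matched pairs: 6; unmatched t1 rows kept: 2; unmatched t2 rows kept: 4.
Total: 6 matched + 6 padded = 12 rows.

12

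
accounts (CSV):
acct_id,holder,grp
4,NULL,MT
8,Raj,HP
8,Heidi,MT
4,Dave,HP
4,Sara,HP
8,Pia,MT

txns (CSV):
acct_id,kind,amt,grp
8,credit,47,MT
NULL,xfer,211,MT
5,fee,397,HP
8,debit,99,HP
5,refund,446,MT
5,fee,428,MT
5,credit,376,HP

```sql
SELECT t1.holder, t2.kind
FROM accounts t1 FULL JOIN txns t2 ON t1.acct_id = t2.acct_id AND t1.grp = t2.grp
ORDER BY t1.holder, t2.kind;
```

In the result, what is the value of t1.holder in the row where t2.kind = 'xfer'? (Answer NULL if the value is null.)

NULL

FULL OUTER JOIN keeps every row from both sides; unmatched rows get NULL for the other side's columns.
Matching on t1.acct_id = t2.acct_id AND t1.grp = t2.grp. A NULL in a compared column never satisfies the condition.
- acct_id=4, grp=MT: no t2 row matches, row kept with t2 columns NULL.
- acct_id=8, grp=HP: 1 matching t2 row(s), so 1 row(s) emitted.
- acct_id=8, grp=MT: 1 matching t2 row(s), so 1 row(s) emitted.
- acct_id=4, grp=HP: no t2 row matches, row kept with t2 columns NULL.
- acct_id=4, grp=HP: no t2 row matches, row kept with t2 columns NULL.
- acct_id=8, grp=MT: 1 matching t2 row(s), so 1 row(s) emitted.
- plus 5 unmatched t2 row(s), each kept with NULL t1 columns.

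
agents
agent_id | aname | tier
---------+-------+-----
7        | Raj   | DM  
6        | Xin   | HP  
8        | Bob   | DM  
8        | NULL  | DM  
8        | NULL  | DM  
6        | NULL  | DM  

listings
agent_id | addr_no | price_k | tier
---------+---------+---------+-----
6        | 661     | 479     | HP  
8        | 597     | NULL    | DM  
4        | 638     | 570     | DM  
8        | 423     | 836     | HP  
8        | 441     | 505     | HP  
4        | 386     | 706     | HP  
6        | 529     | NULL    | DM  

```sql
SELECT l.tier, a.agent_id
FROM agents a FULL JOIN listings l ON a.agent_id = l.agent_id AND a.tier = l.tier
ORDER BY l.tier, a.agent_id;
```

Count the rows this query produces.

10

FULL OUTER JOIN keeps every row from both sides; unmatched rows get NULL for the other side's columns.
Matching on a.agent_id = l.agent_id AND a.tier = l.tier.
- a[0] agent_id=7, tier=DM → no match; kept with NULLs on the l side.
- a[1] agent_id=6, tier=HP → 1 match(es) in l → 1 row(s).
- a[2] agent_id=8, tier=DM → 1 match(es) in l → 1 row(s).
- a[3] agent_id=8, tier=DM → 1 match(es) in l → 1 row(s).
- a[4] agent_id=8, tier=DM → 1 match(es) in l → 1 row(s).
- a[5] agent_id=6, tier=DM → 1 match(es) in l → 1 row(s).
- 4 l row(s) had no a match → kept, a columns NULL.
Total: 5 matched + 5 padded = 10 rows.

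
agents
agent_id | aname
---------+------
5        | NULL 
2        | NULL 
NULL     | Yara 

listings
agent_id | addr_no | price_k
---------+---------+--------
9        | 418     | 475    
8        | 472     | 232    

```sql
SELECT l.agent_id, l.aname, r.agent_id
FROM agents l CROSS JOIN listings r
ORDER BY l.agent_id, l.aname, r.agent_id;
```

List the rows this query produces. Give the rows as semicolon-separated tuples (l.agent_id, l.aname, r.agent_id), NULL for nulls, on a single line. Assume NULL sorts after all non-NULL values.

CROSS JOIN pairs every row of `agents` with every row of `listings`: 3 × 2 = 6 rows.
After projecting and ordering:
l.agent_id | l.aname | r.agent_id
2 | NULL | 8
2 | NULL | 9
5 | NULL | 8
5 | NULL | 9
NULL | Yara | 8
NULL | Yara | 9

(2, NULL, 8); (2, NULL, 9); (5, NULL, 8); (5, NULL, 9); (NULL, Yara, 8); (NULL, Yara, 9)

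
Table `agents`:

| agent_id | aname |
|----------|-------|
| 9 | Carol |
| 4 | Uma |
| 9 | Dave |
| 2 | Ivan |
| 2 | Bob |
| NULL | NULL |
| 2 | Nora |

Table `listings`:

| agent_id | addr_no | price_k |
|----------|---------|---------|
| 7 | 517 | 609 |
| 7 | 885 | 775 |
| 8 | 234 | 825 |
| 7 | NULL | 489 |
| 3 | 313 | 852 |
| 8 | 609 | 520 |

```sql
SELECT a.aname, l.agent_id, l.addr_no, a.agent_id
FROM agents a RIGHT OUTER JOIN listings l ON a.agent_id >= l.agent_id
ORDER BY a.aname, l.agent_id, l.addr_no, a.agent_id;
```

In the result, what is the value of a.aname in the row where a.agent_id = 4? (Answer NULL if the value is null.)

Uma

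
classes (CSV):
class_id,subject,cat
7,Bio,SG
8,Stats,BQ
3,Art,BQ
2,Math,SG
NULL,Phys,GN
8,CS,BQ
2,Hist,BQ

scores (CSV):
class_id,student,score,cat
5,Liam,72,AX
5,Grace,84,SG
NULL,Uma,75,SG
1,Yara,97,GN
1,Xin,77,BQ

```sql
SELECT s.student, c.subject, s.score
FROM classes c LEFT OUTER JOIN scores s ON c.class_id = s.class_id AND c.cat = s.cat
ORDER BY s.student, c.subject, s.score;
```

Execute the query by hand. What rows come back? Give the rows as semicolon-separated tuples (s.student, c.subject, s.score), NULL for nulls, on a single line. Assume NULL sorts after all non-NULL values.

LEFT JOIN keeps every row from `classes`; unmatched rows get NULL for `scores`'s columns.
Matching on c.class_id = s.class_id AND c.cat = s.cat. A NULL in a compared column never satisfies the condition.
- c[0] class_id=7, cat=SG → no match; kept with NULLs on the s side.
- c[1] class_id=8, cat=BQ → no match; kept with NULLs on the s side.
- c[2] class_id=3, cat=BQ → no match; kept with NULLs on the s side.
- c[3] class_id=2, cat=SG → no match; kept with NULLs on the s side.
- c[4] class_id=NULL, cat=GN → no match; kept with NULLs on the s side.
- c[5] class_id=8, cat=BQ → no match; kept with NULLs on the s side.
- c[6] class_id=2, cat=BQ → no match; kept with NULLs on the s side.
After projecting and ordering:
s.student | c.subject | s.score
NULL | Art | NULL
NULL | Bio | NULL
NULL | CS | NULL
NULL | Hist | NULL
NULL | Math | NULL
NULL | Phys | NULL
NULL | Stats | NULL

(NULL, Art, NULL); (NULL, Bio, NULL); (NULL, CS, NULL); (NULL, Hist, NULL); (NULL, Math, NULL); (NULL, Phys, NULL); (NULL, Stats, NULL)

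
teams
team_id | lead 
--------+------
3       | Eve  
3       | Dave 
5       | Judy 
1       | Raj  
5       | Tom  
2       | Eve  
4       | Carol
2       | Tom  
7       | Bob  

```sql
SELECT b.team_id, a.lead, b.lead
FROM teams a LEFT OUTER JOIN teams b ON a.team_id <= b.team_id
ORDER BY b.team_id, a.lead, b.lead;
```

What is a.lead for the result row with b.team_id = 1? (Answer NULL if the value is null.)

LEFT JOIN keeps every row from `teams a`; unmatched rows get NULL for `teams b`'s columns.
Matching on a.team_id <= b.team_id.
- a[0] team_id=3 → 6 match(es) in b → 6 row(s).
- a[1] team_id=3 → 6 match(es) in b → 6 row(s).
- a[2] team_id=5 → 3 match(es) in b → 3 row(s).
- a[3] team_id=1 → 9 match(es) in b → 9 row(s).
- a[4] team_id=5 → 3 match(es) in b → 3 row(s).
- a[5] team_id=2 → 8 match(es) in b → 8 row(s).
- a[6] team_id=4 → 4 match(es) in b → 4 row(s).
- a[7] team_id=2 → 8 match(es) in b → 8 row(s).
- a[8] team_id=7 → 1 match(es) in b → 1 row(s).

Raj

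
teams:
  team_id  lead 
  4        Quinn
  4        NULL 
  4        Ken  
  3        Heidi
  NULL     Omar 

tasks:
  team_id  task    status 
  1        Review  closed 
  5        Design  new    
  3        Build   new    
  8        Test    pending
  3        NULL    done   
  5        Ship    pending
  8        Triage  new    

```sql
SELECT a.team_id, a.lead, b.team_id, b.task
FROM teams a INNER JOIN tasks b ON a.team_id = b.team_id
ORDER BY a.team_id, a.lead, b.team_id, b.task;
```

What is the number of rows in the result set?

2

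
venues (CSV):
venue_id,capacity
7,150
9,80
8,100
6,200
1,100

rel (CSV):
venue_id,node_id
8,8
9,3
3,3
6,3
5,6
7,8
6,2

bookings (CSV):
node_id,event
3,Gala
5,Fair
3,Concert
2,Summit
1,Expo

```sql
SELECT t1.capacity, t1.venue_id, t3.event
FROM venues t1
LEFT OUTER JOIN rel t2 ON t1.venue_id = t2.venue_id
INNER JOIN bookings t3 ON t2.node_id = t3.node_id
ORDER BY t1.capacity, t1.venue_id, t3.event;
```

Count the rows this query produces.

Step 1 — t1 LEFT JOIN t2 on venue_id → 6 row(s).
Then INNER JOIN `bookings t3` on node_id: keep only rows whose t2.node_id appears in t3.
Result: 5 row(s).

5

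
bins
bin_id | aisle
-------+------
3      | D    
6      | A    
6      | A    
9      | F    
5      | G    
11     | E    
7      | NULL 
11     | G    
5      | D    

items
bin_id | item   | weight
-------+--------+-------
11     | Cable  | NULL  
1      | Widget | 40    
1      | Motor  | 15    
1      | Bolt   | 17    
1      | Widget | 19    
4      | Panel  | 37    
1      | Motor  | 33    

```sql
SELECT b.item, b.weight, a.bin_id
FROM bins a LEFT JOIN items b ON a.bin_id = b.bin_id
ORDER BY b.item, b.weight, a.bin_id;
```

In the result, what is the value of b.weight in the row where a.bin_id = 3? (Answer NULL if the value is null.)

NULL

LEFT JOIN keeps every row from `bins`; unmatched rows get NULL for `items`'s columns.
Matching on a.bin_id = b.bin_id.
- a[0] bin_id=3 → no match; kept with NULLs on the b side.
- a[1] bin_id=6 → no match; kept with NULLs on the b side.
- a[2] bin_id=6 → no match; kept with NULLs on the b side.
- a[3] bin_id=9 → no match; kept with NULLs on the b side.
- a[4] bin_id=5 → no match; kept with NULLs on the b side.
- a[5] bin_id=11 → 1 match(es) in b → 1 row(s).
- a[6] bin_id=7 → no match; kept with NULLs on the b side.
- a[7] bin_id=11 → 1 match(es) in b → 1 row(s).
- a[8] bin_id=5 → no match; kept with NULLs on the b side.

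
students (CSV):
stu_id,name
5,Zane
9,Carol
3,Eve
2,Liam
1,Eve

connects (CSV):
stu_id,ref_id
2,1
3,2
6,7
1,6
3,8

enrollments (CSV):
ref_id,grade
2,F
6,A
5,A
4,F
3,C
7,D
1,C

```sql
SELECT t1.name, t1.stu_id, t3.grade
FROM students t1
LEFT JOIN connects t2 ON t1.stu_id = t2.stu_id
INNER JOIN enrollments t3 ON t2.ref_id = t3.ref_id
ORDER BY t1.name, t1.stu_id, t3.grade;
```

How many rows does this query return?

Evaluate left to right. First `students t1 LEFT JOIN connects t2` on stu_id: 6 row(s).
Then INNER JOIN `enrollments t3` on ref_id: keep only rows whose t2.ref_id appears in t3.
Result: 3 row(s).

3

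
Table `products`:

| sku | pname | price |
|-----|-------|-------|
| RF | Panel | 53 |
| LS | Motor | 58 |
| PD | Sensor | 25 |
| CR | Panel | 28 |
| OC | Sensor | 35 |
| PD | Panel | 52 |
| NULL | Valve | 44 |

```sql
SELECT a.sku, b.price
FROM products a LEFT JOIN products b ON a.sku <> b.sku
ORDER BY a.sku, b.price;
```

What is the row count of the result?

29

LEFT JOIN keeps every row from `products a`; unmatched rows get NULL for `products b`'s columns.
Matching on a.sku <> b.sku. A NULL in a compared column never satisfies the condition.
Matched pairs: 28; unmatched a rows kept: 1.
Total: 28 matched + 1 padded = 29 rows.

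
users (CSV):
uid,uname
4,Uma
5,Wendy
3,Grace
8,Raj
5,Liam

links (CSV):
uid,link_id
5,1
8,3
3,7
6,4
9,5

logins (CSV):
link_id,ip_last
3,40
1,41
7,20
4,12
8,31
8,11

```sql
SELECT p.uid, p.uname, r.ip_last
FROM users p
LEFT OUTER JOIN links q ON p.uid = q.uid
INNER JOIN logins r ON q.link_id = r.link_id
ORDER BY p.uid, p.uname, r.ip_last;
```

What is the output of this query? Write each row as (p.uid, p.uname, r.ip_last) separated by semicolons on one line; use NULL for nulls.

Evaluate left to right. First `users p LEFT JOIN links q` on uid: 5 row(s).
Then INNER JOIN `logins r` on link_id: keep only rows whose q.link_id appears in r.

(3, Grace, 20); (5, Liam, 41); (5, Wendy, 41); (8, Raj, 40)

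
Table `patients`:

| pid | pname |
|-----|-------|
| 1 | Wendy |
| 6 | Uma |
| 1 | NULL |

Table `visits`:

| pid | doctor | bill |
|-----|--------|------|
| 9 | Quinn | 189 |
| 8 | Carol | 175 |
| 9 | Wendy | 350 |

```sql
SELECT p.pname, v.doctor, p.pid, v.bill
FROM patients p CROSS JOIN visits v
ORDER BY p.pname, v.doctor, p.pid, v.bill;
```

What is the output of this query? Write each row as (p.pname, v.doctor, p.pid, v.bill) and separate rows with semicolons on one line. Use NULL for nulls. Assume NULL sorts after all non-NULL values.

(Uma, Carol, 6, 175); (Uma, Quinn, 6, 189); (Uma, Wendy, 6, 350); (Wendy, Carol, 1, 175); (Wendy, Quinn, 1, 189); (Wendy, Wendy, 1, 350); (NULL, Carol, 1, 175); (NULL, Quinn, 1, 189); (NULL, Wendy, 1, 350)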